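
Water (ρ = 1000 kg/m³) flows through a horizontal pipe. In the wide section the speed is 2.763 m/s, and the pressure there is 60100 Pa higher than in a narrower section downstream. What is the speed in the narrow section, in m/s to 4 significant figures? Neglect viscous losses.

Along the level pipe P + ½ρv² is conserved, hence v₂² = v₁² + 2(P₁ − P₂)/ρ.
v₂ = √(2.763² + 2·60100/1000) = √(7.634 + 120.2) = 11.31 m/s.

11.31 m/s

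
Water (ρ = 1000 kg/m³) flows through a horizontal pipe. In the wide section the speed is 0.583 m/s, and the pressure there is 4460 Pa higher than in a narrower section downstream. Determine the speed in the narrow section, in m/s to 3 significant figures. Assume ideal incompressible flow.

With h₁ = h₂, rearranging Bernoulli gives v₂ = √(v₁² + 2ΔP/ρ).
v₂ = √(0.583² + 2·4460/1000) = √(0.340 + 8.92) = 3.04 m/s.

v₂ ≈ 3.04 m/s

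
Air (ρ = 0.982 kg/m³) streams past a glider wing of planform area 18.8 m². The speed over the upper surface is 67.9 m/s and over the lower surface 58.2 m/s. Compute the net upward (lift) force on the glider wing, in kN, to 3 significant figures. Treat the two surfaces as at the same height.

From P + ½ρv² = const at equal height, P_low − P_up = ½ρ(v_up² − v_low²).
ΔP = ½·0.982·(67.9² − 58.2²) = 601 Pa.
Lift = ΔP · A = 601 × 18.8 = 11300 N.

F = 11.3 kN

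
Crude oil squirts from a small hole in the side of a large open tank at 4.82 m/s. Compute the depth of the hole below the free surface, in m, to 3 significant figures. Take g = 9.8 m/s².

h ≈ 1.19 m

Torricelli: v = √(2gh), so h = v²/(2g).
h = 4.82²/(2·9.8) = 23.2/19.60 = 1.19 m.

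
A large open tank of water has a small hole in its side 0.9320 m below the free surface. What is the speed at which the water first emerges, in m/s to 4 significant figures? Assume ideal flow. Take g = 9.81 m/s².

With the surface at rest and both surface and jet at atmospheric pressure, Bernoulli gives ρg h = ½ρv², so v = √(2gh) = √(2·9.81·0.9320) = 4.276 m/s.

v = 4.276 m/s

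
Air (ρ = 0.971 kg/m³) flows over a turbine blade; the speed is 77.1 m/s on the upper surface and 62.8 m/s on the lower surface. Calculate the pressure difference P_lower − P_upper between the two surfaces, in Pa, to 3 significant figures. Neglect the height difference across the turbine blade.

With negligible Δh, P + ½ρv² is constant, so P_low − P_up = ½ρ(v_up² − v_low²).
ΔP = ½·0.971·(77.1² − 62.8²) = 971 Pa.

971 Pa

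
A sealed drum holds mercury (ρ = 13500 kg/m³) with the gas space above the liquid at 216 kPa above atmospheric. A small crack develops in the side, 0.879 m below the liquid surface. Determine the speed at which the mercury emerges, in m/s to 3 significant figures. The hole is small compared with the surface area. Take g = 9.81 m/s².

Take point 1 at the surface (v₁ ≈ 0) and point 2 at the hole (at atmospheric pressure). Bernoulli: P₁ + ρg h = P_atm + ½ρv₂².
With P₁ − P_atm = 216000 Pa, v₂ = √(2gh + 2ΔP/ρ) = √(2·9.81·0.879 + 2·216000/13500) = 7.02 m/s.

7.02 m/s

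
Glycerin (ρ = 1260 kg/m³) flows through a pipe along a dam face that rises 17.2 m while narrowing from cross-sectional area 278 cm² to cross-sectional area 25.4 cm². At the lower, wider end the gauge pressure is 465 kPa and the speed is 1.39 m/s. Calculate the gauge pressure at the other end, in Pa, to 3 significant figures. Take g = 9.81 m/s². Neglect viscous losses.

Continuity gives A₁v₁ = A₂v₂, so v₂ = (278 cm²)/(25.4 cm²) × 1.39 m/s = 15.2 m/s.
Bernoulli: P₁ + ½ρv₁² + ρg h₁ = P₂ + ½ρv₂² + ρg h₂, so P₂ = P₁ + ½ρ(v₁² − v₂²) − ρg(h₂ − h₁).
P₂ = 465000 + ½·1260·(1.39² − 15.2²) − 1260·9.81·(+17.2) = 465000 + (-145000) − (213000) = 108000 Pa.

P₂ ≈ 108000 Pa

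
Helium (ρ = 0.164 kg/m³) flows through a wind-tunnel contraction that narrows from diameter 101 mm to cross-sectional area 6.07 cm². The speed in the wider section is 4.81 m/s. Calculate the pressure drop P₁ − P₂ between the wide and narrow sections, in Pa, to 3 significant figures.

Continuity gives A₁v₁ = A₂v₂, so v₂ = (80.1 cm²)/(6.07 cm²) × 4.81 m/s = 63.5 m/s.
Bernoulli (h₁ = h₂): P₁ − P₂ = ½ρ(v₂² − v₁²).
P₁ − P₂ = ½·0.164·(63.5² − 4.81²) = ½·0.164·4010 = 329 Pa.

ΔP ≈ 329 Pa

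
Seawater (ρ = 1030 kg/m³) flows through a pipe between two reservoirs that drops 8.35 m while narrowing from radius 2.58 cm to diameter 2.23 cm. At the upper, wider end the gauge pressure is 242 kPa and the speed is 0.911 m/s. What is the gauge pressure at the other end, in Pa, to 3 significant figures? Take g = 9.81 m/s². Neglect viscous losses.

315000 Pa

Mass conservation (A₁v₁ = A₂v₂) gives v₂ = 0.911 × 20.9/3.91 = 4.88 m/s.
Bernoulli: P₁ + ½ρv₁² + ρg h₁ = P₂ + ½ρv₂² + ρg h₂, so P₂ = P₁ + ½ρ(v₁² − v₂²) − ρg(h₂ − h₁).
P₂ = 242000 + ½·1030·(0.911² − 4.88²) − 1030·9.81·(−8.35) = 242000 + (-11800) − (-84400) = 315000 Pa.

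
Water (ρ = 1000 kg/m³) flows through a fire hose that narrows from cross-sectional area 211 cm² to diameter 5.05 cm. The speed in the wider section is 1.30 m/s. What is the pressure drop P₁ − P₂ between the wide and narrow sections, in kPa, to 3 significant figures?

By continuity, v₂ = v₁·A₁/A₂ = 1.30·(211/20.0) = 13.7 m/s.
The pipe is horizontal, so Bernoulli reduces to P₁ + ½ρv₁² = P₂ + ½ρv₂².
P₁ − P₂ = ½·1000·(13.7² − 1.30²) = ½·1000·186 = 92900 Pa.

ΔP ≈ 92.9 kPa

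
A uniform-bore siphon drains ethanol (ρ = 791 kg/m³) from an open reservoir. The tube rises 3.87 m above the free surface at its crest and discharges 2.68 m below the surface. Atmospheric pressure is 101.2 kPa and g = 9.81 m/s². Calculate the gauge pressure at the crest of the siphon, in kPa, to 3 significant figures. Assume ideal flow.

P_gauge = -50.8 kPa

From the surface to the outlet (both open to atmosphere, surface at rest): v = √(2g·h_out) = √(2·9.81·2.68) = 7.25 m/s.
The bore is uniform, so the speed at the crest is the same v. Bernoulli surface→crest: P_atm = P_top + ½ρv² + ρg·h_top.
P_top = 101200 − ½·791·7.25² − 791·9.81·3.87 = 50400 Pa. So P_gauge = P_top − P_atm = -50800 Pa.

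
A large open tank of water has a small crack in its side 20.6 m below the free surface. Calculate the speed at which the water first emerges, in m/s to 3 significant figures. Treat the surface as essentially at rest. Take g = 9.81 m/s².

Torricelli's result v = √(2gh) gives v = √(2·9.81·20.6) = 20.1 m/s.

v = 20.1 m/s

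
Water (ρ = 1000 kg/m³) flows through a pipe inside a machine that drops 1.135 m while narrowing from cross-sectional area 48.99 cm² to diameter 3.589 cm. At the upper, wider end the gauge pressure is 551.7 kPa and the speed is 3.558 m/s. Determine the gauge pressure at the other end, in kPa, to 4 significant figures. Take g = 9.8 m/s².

The volume flow rate is constant, so v₂ = (A₁/A₂)v₁ = (48.99/10.12)·3.558 = 17.23 m/s.
Bernoulli: P₁ + ½ρv₁² + ρg h₁ = P₂ + ½ρv₂² + ρg h₂, so P₂ = P₁ + ½ρ(v₁² − v₂²) − ρg(h₂ − h₁).
P₂ = 551700 + ½·1000·(3.558² − 17.23²) − 1000·9.8·(−1.135) = 551700 + (-142100) − (-11120) = 420700 Pa.

420.7 kPa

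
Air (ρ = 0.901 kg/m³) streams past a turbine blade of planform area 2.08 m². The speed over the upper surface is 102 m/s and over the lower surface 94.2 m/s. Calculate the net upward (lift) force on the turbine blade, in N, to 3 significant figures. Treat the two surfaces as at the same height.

1430 N

From P + ½ρv² = const at equal height, P_low − P_up = ½ρ(v_up² − v_low²).
ΔP = ½·0.901·(102² − 94.2²) = 689 Pa.
Lift = ΔP · A = 689 × 2.08 = 1430 N.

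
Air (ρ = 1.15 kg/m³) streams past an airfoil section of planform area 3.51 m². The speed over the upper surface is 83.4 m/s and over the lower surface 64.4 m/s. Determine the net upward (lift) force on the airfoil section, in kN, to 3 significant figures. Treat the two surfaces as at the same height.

5.67 kN

The faster flow above has the lower pressure; Bernoulli (same height) gives ΔP = ½ρ(v_up² − v_low²).
ΔP = ½·1.15·(83.4² − 64.4²) = 1610 Pa.
Lift = ΔP · A = 1610 × 3.51 = 5670 N.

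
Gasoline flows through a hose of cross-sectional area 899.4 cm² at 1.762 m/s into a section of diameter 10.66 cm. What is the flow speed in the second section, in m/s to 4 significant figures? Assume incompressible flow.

17.76 m/s

Mass conservation (A₁v₁ = A₂v₂) gives v₂ = 1.762 × 899.4/89.25 = 17.76 m/s.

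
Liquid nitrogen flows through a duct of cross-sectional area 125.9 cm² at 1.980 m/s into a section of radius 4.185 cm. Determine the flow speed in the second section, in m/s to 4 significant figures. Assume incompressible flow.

v₂ ≈ 4.531 m/s

By continuity, v₂ = v₁·A₁/A₂ = 1.980·(125.9/55.02) = 4.531 m/s.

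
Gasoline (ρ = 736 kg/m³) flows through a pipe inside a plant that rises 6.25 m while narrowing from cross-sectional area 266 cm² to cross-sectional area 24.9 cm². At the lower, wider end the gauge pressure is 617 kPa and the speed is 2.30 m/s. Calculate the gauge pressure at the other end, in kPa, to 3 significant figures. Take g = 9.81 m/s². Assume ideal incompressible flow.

By continuity, v₂ = v₁·A₁/A₂ = 2.30·(266/24.9) = 24.6 m/s.
Energy conservation along the streamline gives P₂ = P₁ − ½ρ(v₂² − v₁²) − ρg(h₂ − h₁).
P₂ = 617000 + ½·736·(2.30² − 24.6²) − 736·9.81·(+6.25) = 617000 + (-220000) − (45100) = 352000 Pa.

P₂ ≈ 352 kPa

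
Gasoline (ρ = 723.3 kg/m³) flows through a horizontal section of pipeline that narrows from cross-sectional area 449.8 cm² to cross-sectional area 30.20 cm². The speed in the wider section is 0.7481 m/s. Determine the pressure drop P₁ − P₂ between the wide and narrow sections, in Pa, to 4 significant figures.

44700 Pa

Mass conservation (A₁v₁ = A₂v₂) gives v₂ = 0.7481 × 449.8/30.20 = 11.14 m/s.
Bernoulli (h₁ = h₂): P₁ − P₂ = ½ρ(v₂² − v₁²).
P₁ − P₂ = ½·723.3·(11.14² − 0.7481²) = ½·723.3·123.6 = 44700 Pa.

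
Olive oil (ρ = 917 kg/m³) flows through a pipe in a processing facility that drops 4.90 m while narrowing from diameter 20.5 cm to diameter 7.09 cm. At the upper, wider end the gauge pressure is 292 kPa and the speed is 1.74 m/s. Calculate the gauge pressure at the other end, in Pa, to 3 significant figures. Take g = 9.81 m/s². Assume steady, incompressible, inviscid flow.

By continuity, v₂ = v₁·A₁/A₂ = 1.74·(330/39.5) = 14.5 m/s.
Energy conservation along the streamline gives P₂ = P₁ − ½ρ(v₂² − v₁²) − ρg(h₂ − h₁).
P₂ = 292000 + ½·917·(1.74² − 14.5²) − 917·9.81·(−4.90) = 292000 + (-95600) − (-44100) = 240000 Pa.

P₂ = 240000 Pa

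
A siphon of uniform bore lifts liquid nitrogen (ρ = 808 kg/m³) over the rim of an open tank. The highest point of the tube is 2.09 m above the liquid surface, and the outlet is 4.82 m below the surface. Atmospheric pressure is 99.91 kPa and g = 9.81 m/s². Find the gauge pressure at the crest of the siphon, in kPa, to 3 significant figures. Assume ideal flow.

From the surface to the outlet (both open to atmosphere, surface at rest): v = √(2g·h_out) = √(2·9.81·4.82) = 9.72 m/s.
Continuity keeps v the same throughout the tube; from surface to crest, P_atm + 0 = P_top + ½ρv² + ρg·h_top.
P_top = 99910 − ½·808·9.72² − 808·9.81·2.09 = 45100 Pa. So P_gauge = P_top − P_atm = -54800 Pa.

P_gauge ≈ -54.8 kPa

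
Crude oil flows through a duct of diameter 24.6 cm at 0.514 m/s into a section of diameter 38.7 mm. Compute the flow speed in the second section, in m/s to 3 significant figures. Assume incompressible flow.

v₂ ≈ 20.8 m/s

Continuity gives A₁v₁ = A₂v₂, so v₂ = (475 cm²)/(11.8 cm²) × 0.514 m/s = 20.8 m/s.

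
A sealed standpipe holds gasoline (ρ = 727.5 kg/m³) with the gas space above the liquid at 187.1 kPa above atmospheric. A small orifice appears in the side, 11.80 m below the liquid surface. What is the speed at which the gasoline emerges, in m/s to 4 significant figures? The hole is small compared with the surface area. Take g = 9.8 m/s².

Take point 1 at the surface (v₁ ≈ 0) and point 2 at the hole (at atmospheric pressure). Bernoulli: P₁ + ρg h = P_atm + ½ρv₂².
With P₁ − P_atm = 187100 Pa, v₂ = √(2gh + 2ΔP/ρ) = √(2·9.8·11.80 + 2·187100/727.5) = 27.31 m/s.

v ≈ 27.31 m/s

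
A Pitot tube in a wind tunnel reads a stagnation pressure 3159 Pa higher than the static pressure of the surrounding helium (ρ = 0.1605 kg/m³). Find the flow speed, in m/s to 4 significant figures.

v = 198.4 m/s

The dynamic pressure equals the rise in static pressure at the stagnation point: ΔP = ½ρv².
v = √(2ΔP/ρ) = √(2·3159/0.1605) = 198.4 m/s.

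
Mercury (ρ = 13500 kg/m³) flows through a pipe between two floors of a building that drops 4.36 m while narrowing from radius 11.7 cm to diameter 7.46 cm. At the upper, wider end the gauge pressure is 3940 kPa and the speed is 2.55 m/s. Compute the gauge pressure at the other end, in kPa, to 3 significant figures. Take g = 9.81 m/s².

P₂ ≈ 312 kPa

Continuity gives A₁v₁ = A₂v₂, so v₂ = (430 cm²)/(43.7 cm²) × 2.55 m/s = 25.1 m/s.
Applying Bernoulli between the two ends and solving for P₂: P₂ = P₁ + ½ρ(v₁² − v₂²) − ρgΔh.
P₂ = 3940000 + ½·13500·(2.55² − 25.1²) − 13500·9.81·(−4.36) = 3940000 + (-4210000) − (-577000) = 312000 Pa.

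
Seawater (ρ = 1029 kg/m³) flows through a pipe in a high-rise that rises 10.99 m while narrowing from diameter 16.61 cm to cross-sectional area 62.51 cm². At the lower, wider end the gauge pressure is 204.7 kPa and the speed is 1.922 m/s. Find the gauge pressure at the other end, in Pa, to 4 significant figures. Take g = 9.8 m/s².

P₂ ≈ 72940 Pa

Continuity gives A₁v₁ = A₂v₂, so v₂ = (216.7 cm²)/(62.51 cm²) × 1.922 m/s = 6.662 m/s.
Energy conservation along the streamline gives P₂ = P₁ − ½ρ(v₂² − v₁²) − ρg(h₂ − h₁).
P₂ = 204700 + ½·1029·(1.922² − 6.662²) − 1029·9.8·(+10.99) = 204700 + (-20940) − (110800) = 72940 Pa.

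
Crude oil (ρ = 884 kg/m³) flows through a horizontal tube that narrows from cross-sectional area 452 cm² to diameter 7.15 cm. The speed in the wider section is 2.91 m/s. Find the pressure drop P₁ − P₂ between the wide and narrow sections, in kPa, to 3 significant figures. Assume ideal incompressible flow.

ΔP ≈ 471 kPa

Mass conservation (A₁v₁ = A₂v₂) gives v₂ = 2.91 × 452/40.2 = 32.8 m/s.
Bernoulli (h₁ = h₂): P₁ − P₂ = ½ρ(v₂² − v₁²).
P₁ − P₂ = ½·884·(32.8² − 2.91²) = ½·884·1060 = 471000 Pa.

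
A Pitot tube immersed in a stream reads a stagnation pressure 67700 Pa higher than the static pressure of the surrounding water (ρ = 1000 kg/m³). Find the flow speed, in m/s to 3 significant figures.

The dynamic pressure equals the rise in static pressure at the stagnation point: ΔP = ½ρv².
v = √(2ΔP/ρ) = √(2·67700/1000) = 11.6 m/s.

v = 11.6 m/s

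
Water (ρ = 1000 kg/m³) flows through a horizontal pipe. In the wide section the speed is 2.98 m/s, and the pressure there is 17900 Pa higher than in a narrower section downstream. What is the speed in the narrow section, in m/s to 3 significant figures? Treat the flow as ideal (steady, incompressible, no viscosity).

v₂ ≈ 6.68 m/s

Along the level pipe P + ½ρv² is conserved, hence v₂² = v₁² + 2(P₁ − P₂)/ρ.
v₂ = √(2.98² + 2·17900/1000) = √(8.88 + 35.8) = 6.68 m/s.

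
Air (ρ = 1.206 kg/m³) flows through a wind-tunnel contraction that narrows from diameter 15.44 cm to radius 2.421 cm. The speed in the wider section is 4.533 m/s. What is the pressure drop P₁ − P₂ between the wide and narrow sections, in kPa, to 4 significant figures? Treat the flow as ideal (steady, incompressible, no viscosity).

ΔP ≈ 1.269 kPa

The volume flow rate is constant, so v₂ = (A₁/A₂)v₁ = (187.2/18.41)·4.533 = 46.09 m/s.
With no height change, Bernoulli's equation is P₁ + ½ρv₁² = P₂ + ½ρv₂².
P₁ − P₂ = ½·1.206·(46.09² − 4.533²) = ½·1.206·2104 = 1269 Pa.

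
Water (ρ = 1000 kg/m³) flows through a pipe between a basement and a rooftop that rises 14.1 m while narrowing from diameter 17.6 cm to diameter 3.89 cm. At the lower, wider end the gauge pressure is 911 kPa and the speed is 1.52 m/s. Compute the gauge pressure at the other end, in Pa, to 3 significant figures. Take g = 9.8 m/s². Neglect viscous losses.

290000 Pa

The volume flow rate is constant, so v₂ = (A₁/A₂)v₁ = (243/11.9)·1.52 = 31.1 m/s.
Energy conservation along the streamline gives P₂ = P₁ − ½ρ(v₂² − v₁²) − ρg(h₂ − h₁).
P₂ = 911000 + ½·1000·(1.52² − 31.1²) − 1000·9.8·(+14.1) = 911000 + (-483000) − (138000) = 290000 Pa.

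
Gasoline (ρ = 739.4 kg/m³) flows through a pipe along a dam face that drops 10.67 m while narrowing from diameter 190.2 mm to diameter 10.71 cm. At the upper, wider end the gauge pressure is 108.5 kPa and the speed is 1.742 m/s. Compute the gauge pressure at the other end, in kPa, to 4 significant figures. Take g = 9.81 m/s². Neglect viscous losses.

Continuity gives A₁v₁ = A₂v₂, so v₂ = (284.1 cm²)/(90.09 cm²) × 1.742 m/s = 5.494 m/s.
Energy conservation along the streamline gives P₂ = P₁ − ½ρ(v₂² − v₁²) − ρg(h₂ − h₁).
P₂ = 108500 + ½·739.4·(1.742² − 5.494²) − 739.4·9.81·(−10.67) = 108500 + (-10040) − (-77390) = 175900 Pa.

P₂ = 175.9 kPa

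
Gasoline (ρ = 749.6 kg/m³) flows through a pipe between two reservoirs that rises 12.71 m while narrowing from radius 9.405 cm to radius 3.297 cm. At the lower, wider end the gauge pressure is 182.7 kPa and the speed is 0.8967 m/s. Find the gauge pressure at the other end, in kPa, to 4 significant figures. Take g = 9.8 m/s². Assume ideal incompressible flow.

P₂ = 69.68 kPa

The volume flow rate is constant, so v₂ = (A₁/A₂)v₁ = (277.9/34.15)·0.8967 = 7.297 m/s.
Bernoulli: P₁ + ½ρv₁² + ρg h₁ = P₂ + ½ρv₂² + ρg h₂, so P₂ = P₁ + ½ρ(v₁² − v₂²) − ρg(h₂ − h₁).
P₂ = 182700 + ½·749.6·(0.8967² − 7.297²) − 749.6·9.8·(+12.71) = 182700 + (-19650) − (93370) = 69680 Pa.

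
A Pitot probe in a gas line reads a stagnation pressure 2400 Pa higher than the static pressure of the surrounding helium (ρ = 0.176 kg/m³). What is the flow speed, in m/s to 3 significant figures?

v ≈ 165 m/s

At the stagnation point the flow is brought to rest, so Bernoulli gives P_stag − P_static = ½ρv².
v = √(2ΔP/ρ) = √(2·2400/0.176) = 165 m/s.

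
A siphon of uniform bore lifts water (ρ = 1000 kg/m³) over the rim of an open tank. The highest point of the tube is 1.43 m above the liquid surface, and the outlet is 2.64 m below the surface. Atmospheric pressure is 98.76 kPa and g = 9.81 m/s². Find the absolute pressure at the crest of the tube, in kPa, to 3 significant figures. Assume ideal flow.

P_top = 58.8 kPa

Bernoulli surface→outlet gives ½v² = g·h_out, so v = √(2·9.81·2.64) = 7.20 m/s.
Continuity keeps v the same throughout the tube; from surface to crest, P_atm + 0 = P_top + ½ρv² + ρg·h_top.
P_top = 98760 − ½·1000·7.20² − 1000·9.81·1.43 = 58800 Pa.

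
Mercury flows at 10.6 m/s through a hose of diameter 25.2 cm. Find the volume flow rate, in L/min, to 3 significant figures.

Q ≈ 31700 L/min

Q = A·v = 0.0499 m² × 10.6 m/s = 0.529 m³/s.
Converting: 0.529 m³/s × 60000 = 31700 L/min.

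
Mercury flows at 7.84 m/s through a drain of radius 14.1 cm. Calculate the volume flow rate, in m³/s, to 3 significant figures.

Q = A·v = 0.0625 m² × 7.84 m/s = 0.490 m³/s.

Q ≈ 0.490 m³/s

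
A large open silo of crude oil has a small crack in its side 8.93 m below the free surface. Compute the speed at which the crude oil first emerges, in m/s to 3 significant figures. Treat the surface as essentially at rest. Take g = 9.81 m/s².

v ≈ 13.2 m/s

With the surface at rest and both surface and jet at atmospheric pressure, Bernoulli gives ρg h = ½ρv², so v = √(2gh) = √(2·9.81·8.93) = 13.2 m/s.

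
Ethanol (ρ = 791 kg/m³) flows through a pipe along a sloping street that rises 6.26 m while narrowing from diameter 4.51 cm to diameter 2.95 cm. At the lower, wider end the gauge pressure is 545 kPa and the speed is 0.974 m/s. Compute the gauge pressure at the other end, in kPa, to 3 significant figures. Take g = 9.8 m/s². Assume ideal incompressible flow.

495 kPa

Mass conservation (A₁v₁ = A₂v₂) gives v₂ = 0.974 × 16.0/6.83 = 2.28 m/s.
Applying Bernoulli between the two ends and solving for P₂: P₂ = P₁ + ½ρ(v₁² − v₂²) − ρgΔh.
P₂ = 545000 + ½·791·(0.974² − 2.28²) − 791·9.8·(+6.26) = 545000 + (-1670) − (48500) = 495000 Pa.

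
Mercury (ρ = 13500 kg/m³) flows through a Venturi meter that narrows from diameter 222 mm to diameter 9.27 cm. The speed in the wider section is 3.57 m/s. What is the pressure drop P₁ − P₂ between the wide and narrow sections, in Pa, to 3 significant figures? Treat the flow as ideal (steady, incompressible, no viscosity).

Continuity gives A₁v₁ = A₂v₂, so v₂ = (387 cm²)/(67.5 cm²) × 3.57 m/s = 20.5 m/s.
Along the horizontal streamline, P + ½ρv² is constant.
P₁ − P₂ = ½·13500·(20.5² − 3.57²) = ½·13500·406 = 2740000 Pa.

ΔP ≈ 2740000 Pa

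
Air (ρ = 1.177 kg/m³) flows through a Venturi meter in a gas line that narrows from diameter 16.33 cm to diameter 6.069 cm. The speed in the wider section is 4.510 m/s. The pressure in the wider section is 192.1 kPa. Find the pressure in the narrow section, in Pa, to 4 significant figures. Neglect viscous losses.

P₂ ≈ 191500 Pa

The volume flow rate is constant, so v₂ = (A₁/A₂)v₁ = (209.4/28.93)·4.510 = 32.65 m/s.
Along the horizontal streamline, P + ½ρv² is constant.
P₂ = P₁ − ½ρ(v₂² − v₁²) = 192100 − ½·1.177·(32.65² − 4.510²) = 192100 − 615.5 = 191500 Pa.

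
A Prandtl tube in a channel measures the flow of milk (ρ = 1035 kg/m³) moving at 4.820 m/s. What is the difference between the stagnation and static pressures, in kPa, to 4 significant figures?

ΔP = 12.02 kPa

The dynamic pressure equals the rise in static pressure at the stagnation point: ΔP = ½ρv².
ΔP = ½·1035·4.820² = 12020 Pa.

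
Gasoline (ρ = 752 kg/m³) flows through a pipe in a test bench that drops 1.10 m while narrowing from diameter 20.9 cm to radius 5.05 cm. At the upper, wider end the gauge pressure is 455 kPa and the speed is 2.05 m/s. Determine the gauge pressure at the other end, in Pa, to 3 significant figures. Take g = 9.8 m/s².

P₂ ≈ 436000 Pa

Continuity gives A₁v₁ = A₂v₂, so v₂ = (343 cm²)/(80.1 cm²) × 2.05 m/s = 8.78 m/s.
Applying Bernoulli between the two ends and solving for P₂: P₂ = P₁ + ½ρ(v₁² − v₂²) − ρgΔh.
P₂ = 455000 + ½·752·(2.05² − 8.78²) − 752·9.8·(−1.10) = 455000 + (-27400) − (-8110) = 436000 Pa.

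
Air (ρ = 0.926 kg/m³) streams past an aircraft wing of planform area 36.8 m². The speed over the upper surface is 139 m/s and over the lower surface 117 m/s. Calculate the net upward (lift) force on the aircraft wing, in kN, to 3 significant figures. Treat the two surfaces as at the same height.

F ≈ 96.0 kN

With equal heights on the two surfaces, Bernoulli gives P_lower − P_upper = ½ρ(v_upper² − v_lower²).
ΔP = ½·0.926·(139² − 117²) = 2610 Pa.
Lift = ΔP · A = 2610 × 36.8 = 96000 N.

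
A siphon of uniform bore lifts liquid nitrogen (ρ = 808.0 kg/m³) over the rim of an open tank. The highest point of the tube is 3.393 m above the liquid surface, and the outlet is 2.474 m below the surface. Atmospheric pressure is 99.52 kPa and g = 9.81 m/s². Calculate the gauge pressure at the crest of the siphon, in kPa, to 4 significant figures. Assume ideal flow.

From the surface to the outlet (both open to atmosphere, surface at rest): v = √(2g·h_out) = √(2·9.81·2.474) = 6.967 m/s.
Continuity keeps v the same throughout the tube; from surface to crest, P_atm + 0 = P_top + ½ρv² + ρg·h_top.
P_top = 99520 − ½·808.0·6.967² − 808.0·9.81·3.393 = 53020 Pa. So P_gauge = P_top − P_atm = -46500 Pa.

P_gauge ≈ -46.50 kPa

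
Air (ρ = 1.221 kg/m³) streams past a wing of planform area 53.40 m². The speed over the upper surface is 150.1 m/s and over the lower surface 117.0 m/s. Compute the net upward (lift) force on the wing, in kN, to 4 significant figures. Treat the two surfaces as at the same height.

From P + ½ρv² = const at equal height, P_low − P_up = ½ρ(v_up² − v_low²).
ΔP = ½·1.221·(150.1² − 117.0²) = 5397 Pa.
Lift = ΔP · A = 5397 × 53.40 = 288200 N.

F ≈ 288.2 kN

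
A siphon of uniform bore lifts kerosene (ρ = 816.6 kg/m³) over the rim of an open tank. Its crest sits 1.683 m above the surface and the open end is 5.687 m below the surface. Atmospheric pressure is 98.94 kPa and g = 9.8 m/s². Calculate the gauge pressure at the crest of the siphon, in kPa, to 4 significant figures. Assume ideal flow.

The outlet speed comes from Torricelli: v = √(2g·5.687) = 10.56 m/s.
The bore is uniform, so the speed at the crest is the same v. Bernoulli surface→crest: P_atm = P_top + ½ρv² + ρg·h_top.
P_top = 98940 − ½·816.6·10.56² − 816.6·9.8·1.683 = 39960 Pa. So P_gauge = P_top − P_atm = -58980 Pa.

-58.98 kPa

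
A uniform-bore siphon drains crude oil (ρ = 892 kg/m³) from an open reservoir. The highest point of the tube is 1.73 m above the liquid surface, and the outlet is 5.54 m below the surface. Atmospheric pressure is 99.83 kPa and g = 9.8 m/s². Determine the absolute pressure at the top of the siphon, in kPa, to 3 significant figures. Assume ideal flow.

36.3 kPa

Bernoulli surface→outlet gives ½v² = g·h_out, so v = √(2·9.8·5.54) = 10.4 m/s.
Continuity keeps v the same throughout the tube; from surface to crest, P_atm + 0 = P_top + ½ρv² + ρg·h_top.
P_top = 99830 − ½·892·10.4² − 892·9.8·1.73 = 36300 Pa.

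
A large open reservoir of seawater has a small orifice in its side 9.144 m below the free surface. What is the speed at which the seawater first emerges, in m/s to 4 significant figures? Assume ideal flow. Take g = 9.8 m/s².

v = 13.39 m/s

The surface is effectively still and both ends are open, so ½v² = gh and v = √(2·9.8·9.144) = 13.39 m/s.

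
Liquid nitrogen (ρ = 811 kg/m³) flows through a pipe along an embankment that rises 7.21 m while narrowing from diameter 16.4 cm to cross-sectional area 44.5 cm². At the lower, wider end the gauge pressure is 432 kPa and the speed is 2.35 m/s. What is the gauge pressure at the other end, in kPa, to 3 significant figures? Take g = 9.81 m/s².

Continuity gives A₁v₁ = A₂v₂, so v₂ = (211 cm²)/(44.5 cm²) × 2.35 m/s = 11.2 m/s.
Energy conservation along the streamline gives P₂ = P₁ − ½ρ(v₂² − v₁²) − ρg(h₂ − h₁).
P₂ = 432000 + ½·811·(2.35² − 11.2²) − 811·9.81·(+7.21) = 432000 + (-48200) − (57400) = 326000 Pa.

326 kPa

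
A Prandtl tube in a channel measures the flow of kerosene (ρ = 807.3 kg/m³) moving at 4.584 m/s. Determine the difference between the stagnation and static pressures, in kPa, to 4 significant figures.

At the stagnation point the flow is brought to rest, so Bernoulli gives P_stag − P_static = ½ρv².
ΔP = ½·807.3·4.584² = 8482 Pa.

ΔP ≈ 8.482 kPa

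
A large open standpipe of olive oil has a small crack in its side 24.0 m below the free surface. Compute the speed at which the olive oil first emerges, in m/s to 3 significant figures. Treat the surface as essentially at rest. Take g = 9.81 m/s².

v = 21.7 m/s

Torricelli's result v = √(2gh) gives v = √(2·9.81·24.0) = 21.7 m/s.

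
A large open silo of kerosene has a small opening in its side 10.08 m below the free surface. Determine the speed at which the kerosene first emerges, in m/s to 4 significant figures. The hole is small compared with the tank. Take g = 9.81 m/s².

v = 14.06 m/s

Bernoulli from surface to hole (P equal, v_surface ≈ 0): v = √(2gh) = √(2×9.81×10.08) = 14.06 m/s.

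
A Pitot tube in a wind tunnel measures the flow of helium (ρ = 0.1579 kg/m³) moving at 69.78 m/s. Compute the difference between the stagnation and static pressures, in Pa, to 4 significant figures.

Bernoulli between the free stream and the stagnation point: ½ρv² = P_stag − P_static.
ΔP = ½·0.1579·69.78² = 384.4 Pa.

ΔP = 384.4 Pa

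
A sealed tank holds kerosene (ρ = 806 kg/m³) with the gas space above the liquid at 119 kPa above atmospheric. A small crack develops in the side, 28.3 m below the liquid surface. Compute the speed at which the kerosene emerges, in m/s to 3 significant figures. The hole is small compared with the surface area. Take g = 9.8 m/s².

Take point 1 at the surface (v₁ ≈ 0) and point 2 at the hole (at atmospheric pressure). Bernoulli: P₁ + ρg h = P_atm + ½ρv₂².
With P₁ − P_atm = 119000 Pa, v₂ = √(2gh + 2ΔP/ρ) = √(2·9.8·28.3 + 2·119000/806) = 29.2 m/s.

29.2 m/s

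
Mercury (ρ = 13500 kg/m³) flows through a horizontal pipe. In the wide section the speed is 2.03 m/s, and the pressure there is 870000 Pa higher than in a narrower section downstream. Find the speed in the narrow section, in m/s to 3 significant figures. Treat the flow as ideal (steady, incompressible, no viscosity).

Along the level pipe P + ½ρv² is conserved, hence v₂² = v₁² + 2(P₁ − P₂)/ρ.
v₂ = √(2.03² + 2·870000/13500) = √(4.12 + 129) = 11.5 m/s.

11.5 m/s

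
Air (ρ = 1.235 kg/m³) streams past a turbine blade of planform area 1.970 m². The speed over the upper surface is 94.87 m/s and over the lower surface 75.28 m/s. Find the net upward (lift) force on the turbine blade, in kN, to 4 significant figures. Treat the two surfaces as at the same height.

With equal heights on the two surfaces, Bernoulli gives P_lower − P_upper = ½ρ(v_upper² − v_lower²).
ΔP = ½·1.235·(94.87² − 75.28²) = 2058 Pa.
Lift = ΔP · A = 2058 × 1.970 = 4055 N.

4.055 kN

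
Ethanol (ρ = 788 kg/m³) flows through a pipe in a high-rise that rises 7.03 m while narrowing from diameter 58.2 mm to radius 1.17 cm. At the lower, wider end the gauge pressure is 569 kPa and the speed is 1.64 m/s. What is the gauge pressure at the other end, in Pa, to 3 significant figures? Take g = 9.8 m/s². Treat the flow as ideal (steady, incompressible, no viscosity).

475000 Pa

Mass conservation (A₁v₁ = A₂v₂) gives v₂ = 1.64 × 26.6/4.30 = 10.1 m/s.
Bernoulli: P₁ + ½ρv₁² + ρg h₁ = P₂ + ½ρv₂² + ρg h₂, so P₂ = P₁ + ½ρ(v₁² − v₂²) − ρg(h₂ − h₁).
P₂ = 569000 + ½·788·(1.64² − 10.1²) − 788·9.8·(+7.03) = 569000 + (-39500) − (54300) = 475000 Pa.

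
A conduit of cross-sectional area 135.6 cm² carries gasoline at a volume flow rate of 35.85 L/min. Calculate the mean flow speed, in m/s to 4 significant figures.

Q = 35.85 L/min = 0.0005975 m³/s.
v = Q/A = 0.0005975 / 0.01356 = 0.04406 m/s.

0.04406 m/s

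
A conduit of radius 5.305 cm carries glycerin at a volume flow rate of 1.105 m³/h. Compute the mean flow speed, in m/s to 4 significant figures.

v ≈ 0.03472 m/s

Q = 1.105 m³/h = 0.0003069 m³/s.
v = Q/A = 0.0003069 / 0.008841 = 0.03472 m/s.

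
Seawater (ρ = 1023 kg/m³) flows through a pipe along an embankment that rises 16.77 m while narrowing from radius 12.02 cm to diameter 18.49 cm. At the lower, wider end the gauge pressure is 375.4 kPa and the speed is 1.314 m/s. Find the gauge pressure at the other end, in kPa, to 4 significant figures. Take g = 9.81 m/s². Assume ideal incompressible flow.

Mass conservation (A₁v₁ = A₂v₂) gives v₂ = 1.314 × 453.9/268.5 = 2.221 m/s.
Applying Bernoulli between the two ends and solving for P₂: P₂ = P₁ + ½ρ(v₁² − v₂²) − ρgΔh.
P₂ = 375400 + ½·1023·(1.314² − 2.221²) − 1023·9.81·(+16.77) = 375400 + (-1640) − (168300) = 205500 Pa.

205.5 kPa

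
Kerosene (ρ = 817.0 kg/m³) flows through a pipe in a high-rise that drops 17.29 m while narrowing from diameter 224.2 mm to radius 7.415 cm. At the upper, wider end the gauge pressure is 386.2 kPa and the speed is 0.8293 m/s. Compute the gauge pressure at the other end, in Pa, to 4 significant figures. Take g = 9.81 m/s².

P₂ ≈ 523600 Pa

By continuity, v₂ = v₁·A₁/A₂ = 0.8293·(394.8/172.7) = 1.895 m/s.
Bernoulli: P₁ + ½ρv₁² + ρg h₁ = P₂ + ½ρv₂² + ρg h₂, so P₂ = P₁ + ½ρ(v₁² − v₂²) − ρg(h₂ − h₁).
P₂ = 386200 + ½·817.0·(0.8293² − 1.895²) − 817.0·9.81·(−17.29) = 386200 + (-1187) − (-138600) = 523600 Pa.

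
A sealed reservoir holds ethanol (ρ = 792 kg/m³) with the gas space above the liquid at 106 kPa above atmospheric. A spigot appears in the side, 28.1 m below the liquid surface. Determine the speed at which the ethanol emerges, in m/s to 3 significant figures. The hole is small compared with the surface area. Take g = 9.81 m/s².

Take point 1 at the surface (v₁ ≈ 0) and point 2 at the hole (at atmospheric pressure). Bernoulli: P₁ + ρg h = P_atm + ½ρv₂².
With P₁ − P_atm = 106000 Pa, v₂ = √(2gh + 2ΔP/ρ) = √(2·9.81·28.1 + 2·106000/792) = 28.6 m/s.

v = 28.6 m/s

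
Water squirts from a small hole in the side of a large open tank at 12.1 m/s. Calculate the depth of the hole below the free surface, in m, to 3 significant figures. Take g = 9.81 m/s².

Torricelli: v = √(2gh), so h = v²/(2g).
h = 12.1²/(2·9.81) = 146/19.62 = 7.46 m.

h ≈ 7.46 m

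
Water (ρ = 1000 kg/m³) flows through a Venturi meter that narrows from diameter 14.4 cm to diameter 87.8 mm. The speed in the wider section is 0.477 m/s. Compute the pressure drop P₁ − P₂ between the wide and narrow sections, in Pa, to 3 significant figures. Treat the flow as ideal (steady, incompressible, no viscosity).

ΔP = 709 Pa

The volume flow rate is constant, so v₂ = (A₁/A₂)v₁ = (163/60.5)·0.477 = 1.28 m/s.
With no height change, Bernoulli's equation is P₁ + ½ρv₁² = P₂ + ½ρv₂².
P₁ − P₂ = ½·1000·(1.28² − 0.477²) = ½·1000·1.42 = 709 Pa.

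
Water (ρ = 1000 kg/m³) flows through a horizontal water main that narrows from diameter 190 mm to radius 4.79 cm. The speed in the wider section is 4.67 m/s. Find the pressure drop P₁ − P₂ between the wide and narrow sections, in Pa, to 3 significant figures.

ΔP ≈ 158000 Pa

The volume flow rate is constant, so v₂ = (A₁/A₂)v₁ = (284/72.1)·4.67 = 18.4 m/s.
Bernoulli (h₁ = h₂): P₁ − P₂ = ½ρ(v₂² − v₁²).
P₁ − P₂ = ½·1000·(18.4² − 4.67²) = ½·1000·316 = 158000 Pa.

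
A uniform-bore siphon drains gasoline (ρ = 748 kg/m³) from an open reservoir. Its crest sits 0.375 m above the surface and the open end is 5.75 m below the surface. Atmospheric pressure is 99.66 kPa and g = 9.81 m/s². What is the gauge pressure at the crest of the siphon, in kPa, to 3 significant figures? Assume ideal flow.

P_gauge = -44.9 kPa

The outlet speed comes from Torricelli: v = √(2g·5.75) = 10.6 m/s.
The bore is uniform, so the speed at the crest is the same v. Bernoulli surface→crest: P_atm = P_top + ½ρv² + ρg·h_top.
P_top = 99660 − ½·748·10.6² − 748·9.81·0.375 = 54700 Pa. So P_gauge = P_top − P_atm = -44900 Pa.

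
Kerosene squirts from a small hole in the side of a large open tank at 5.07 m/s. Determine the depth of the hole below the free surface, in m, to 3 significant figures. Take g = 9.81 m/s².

For a small hole in a large open tank, ½v² = gh, giving h = v²/(2g).
h = 5.07²/(2·9.81) = 25.7/19.62 = 1.31 m.

h ≈ 1.31 m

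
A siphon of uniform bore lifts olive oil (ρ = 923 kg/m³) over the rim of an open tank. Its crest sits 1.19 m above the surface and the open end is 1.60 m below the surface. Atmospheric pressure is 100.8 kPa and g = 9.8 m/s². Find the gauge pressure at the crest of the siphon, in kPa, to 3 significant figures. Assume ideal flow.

From the surface to the outlet (both open to atmosphere, surface at rest): v = √(2g·h_out) = √(2·9.8·1.60) = 5.60 m/s.
With constant cross-section the crest speed equals v; applying Bernoulli from the surface up to the crest, P_top = P_atm − ½ρv² − ρg·h_top.
P_top = 100800 − ½·923·5.60² − 923·9.8·1.19 = 75600 Pa. So P_gauge = P_top − P_atm = -25200 Pa.

-25.2 kPa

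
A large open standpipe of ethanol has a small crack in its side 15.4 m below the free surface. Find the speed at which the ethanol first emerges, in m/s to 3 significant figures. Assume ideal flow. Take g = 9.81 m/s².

v ≈ 17.4 m/s

Bernoulli from surface to hole (P equal, v_surface ≈ 0): v = √(2gh) = √(2×9.81×15.4) = 17.4 m/s.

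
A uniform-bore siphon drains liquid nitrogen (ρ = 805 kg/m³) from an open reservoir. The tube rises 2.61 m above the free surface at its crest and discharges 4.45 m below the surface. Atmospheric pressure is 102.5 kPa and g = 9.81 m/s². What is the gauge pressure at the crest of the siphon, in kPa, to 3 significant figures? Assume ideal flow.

P_gauge ≈ -55.8 kPa

The outlet speed comes from Torricelli: v = √(2g·4.45) = 9.34 m/s.
With constant cross-section the crest speed equals v; applying Bernoulli from the surface up to the crest, P_top = P_atm − ½ρv² − ρg·h_top.
P_top = 102500 − ½·805·9.34² − 805·9.81·2.61 = 46700 Pa. So P_gauge = P_top − P_atm = -55800 Pa.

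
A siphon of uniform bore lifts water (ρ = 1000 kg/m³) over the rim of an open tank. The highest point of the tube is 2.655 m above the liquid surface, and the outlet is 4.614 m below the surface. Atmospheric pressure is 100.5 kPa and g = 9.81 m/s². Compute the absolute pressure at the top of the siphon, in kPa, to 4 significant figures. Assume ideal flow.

29.19 kPa

Bernoulli surface→outlet gives ½v² = g·h_out, so v = √(2·9.81·4.614) = 9.515 m/s.
With constant cross-section the crest speed equals v; applying Bernoulli from the surface up to the crest, P_top = P_atm − ½ρv² − ρg·h_top.
P_top = 100500 − ½·1000·9.515² − 1000·9.81·2.655 = 29190 Pa.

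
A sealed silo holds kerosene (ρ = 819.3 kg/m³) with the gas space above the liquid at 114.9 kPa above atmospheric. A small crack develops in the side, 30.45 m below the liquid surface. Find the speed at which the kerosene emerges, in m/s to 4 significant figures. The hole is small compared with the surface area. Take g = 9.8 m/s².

v = 29.62 m/s

Take point 1 at the surface (v₁ ≈ 0) and point 2 at the hole (at atmospheric pressure). Bernoulli: P₁ + ρg h = P_atm + ½ρv₂².
With P₁ − P_atm = 114900 Pa, v₂ = √(2gh + 2ΔP/ρ) = √(2·9.8·30.45 + 2·114900/819.3) = 29.62 m/s.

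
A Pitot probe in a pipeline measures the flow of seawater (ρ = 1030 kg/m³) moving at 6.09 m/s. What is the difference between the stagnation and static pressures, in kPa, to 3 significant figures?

The dynamic pressure equals the rise in static pressure at the stagnation point: ΔP = ½ρv².
ΔP = ½·1030·6.09² = 19100 Pa.

ΔP = 19.1 kPa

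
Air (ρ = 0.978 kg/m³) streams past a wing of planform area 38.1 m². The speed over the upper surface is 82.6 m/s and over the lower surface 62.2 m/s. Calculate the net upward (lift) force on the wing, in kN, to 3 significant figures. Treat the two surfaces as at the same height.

The faster flow above has the lower pressure; Bernoulli (same height) gives ΔP = ½ρ(v_up² − v_low²).
ΔP = ½·0.978·(82.6² − 62.2²) = 1440 Pa.
Lift = ΔP · A = 1440 × 38.1 = 55000 N.

F ≈ 55.0 kN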